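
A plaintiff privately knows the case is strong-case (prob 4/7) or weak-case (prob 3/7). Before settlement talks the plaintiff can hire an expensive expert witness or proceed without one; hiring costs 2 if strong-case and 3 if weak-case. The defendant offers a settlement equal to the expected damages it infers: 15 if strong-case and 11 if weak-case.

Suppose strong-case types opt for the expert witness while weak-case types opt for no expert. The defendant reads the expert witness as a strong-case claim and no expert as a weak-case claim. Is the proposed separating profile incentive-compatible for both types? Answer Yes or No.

Under these beliefs, the expert witness earns settlement 15 and no expert earns settlement 11.
strong-case: the expert witness nets 15 − 2 = 13; no expert nets 11. strong-case prefers the expert witness.
weak-case: the expert witness nets 15 − 3 = 12; no expert nets 11. weak-case would deviate to the expert witness.
weak-case has a profitable deviation, so the profile is not an equilibrium.

No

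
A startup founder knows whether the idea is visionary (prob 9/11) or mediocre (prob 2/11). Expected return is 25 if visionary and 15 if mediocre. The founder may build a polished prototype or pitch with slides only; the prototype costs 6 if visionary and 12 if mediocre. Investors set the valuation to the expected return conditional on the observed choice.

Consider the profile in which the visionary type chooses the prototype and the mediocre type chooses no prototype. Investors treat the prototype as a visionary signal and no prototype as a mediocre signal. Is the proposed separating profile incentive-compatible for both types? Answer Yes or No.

Under these beliefs, the prototype earns valuation 25 and no prototype earns valuation 15.
visionary: the prototype nets 25 − 6 = 19; no prototype nets 15. visionary prefers the prototype.
mediocre: the prototype nets 25 − 12 = 13; no prototype nets 15. mediocre prefers no prototype.
Neither type deviates, so the separating profile is an equilibrium.

Yes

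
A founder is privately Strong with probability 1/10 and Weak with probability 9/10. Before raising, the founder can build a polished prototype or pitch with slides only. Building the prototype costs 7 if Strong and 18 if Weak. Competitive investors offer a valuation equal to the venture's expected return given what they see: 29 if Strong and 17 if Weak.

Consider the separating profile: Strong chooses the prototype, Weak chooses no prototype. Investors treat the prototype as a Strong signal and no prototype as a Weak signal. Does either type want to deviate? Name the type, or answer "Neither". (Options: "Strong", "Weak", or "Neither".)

Neither

The prototype pays 29; no prototype pays 17.
Strong: assigned the prototype, nets 29 − 7 = 22; deviating to no prototype nets 17.
Weak: assigned no prototype, nets 17; deviating to the prototype nets 29 − 18 = 11.
Both types strictly prefer their assigned action; no profitable deviation.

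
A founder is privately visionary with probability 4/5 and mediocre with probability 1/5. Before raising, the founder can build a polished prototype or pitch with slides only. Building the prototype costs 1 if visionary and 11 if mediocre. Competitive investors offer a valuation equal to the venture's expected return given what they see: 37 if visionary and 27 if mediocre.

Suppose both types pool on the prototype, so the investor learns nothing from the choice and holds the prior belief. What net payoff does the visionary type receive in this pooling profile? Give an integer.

34

Pooled valuation = 4/5·37 + 1/5·27 = 35.
visionary pays cost 1 for the prototype, so net payoff = 35 − 1 = 34.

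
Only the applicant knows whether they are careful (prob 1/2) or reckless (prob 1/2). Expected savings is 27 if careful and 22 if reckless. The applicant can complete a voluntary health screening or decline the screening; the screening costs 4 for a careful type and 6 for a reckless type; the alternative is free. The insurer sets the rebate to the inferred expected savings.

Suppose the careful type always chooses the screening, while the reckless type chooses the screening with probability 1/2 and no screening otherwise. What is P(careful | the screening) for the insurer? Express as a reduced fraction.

2/3

P(the screening) = (1/2)·1 + (1/2)·(1/2) = 3/4.
By Bayes' rule, P(careful | the screening) = (1/2) / (3/4) = 2/3.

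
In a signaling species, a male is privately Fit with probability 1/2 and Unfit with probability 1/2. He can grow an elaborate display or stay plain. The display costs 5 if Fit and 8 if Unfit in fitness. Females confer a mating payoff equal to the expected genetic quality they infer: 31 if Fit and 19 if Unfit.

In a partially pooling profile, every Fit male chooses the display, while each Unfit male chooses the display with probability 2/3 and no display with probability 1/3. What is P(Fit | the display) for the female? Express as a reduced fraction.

P(the display) = (1/2)·1 + (1/2)·(2/3) = 5/6.
By Bayes' rule, P(Fit | the display) = (1/2) / (5/6) = 3/5.

3/5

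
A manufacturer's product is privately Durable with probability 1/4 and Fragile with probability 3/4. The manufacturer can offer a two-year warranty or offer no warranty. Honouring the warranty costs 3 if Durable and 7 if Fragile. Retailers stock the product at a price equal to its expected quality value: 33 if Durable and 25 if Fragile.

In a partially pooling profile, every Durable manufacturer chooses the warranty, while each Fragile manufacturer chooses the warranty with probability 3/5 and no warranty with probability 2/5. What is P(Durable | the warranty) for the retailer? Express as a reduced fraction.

P(the warranty) = (1/4)·1 + (3/4)·(3/5) = 7/10.
By Bayes' rule, P(Durable | the warranty) = (1/4) / (7/10) = 5/14.

5/14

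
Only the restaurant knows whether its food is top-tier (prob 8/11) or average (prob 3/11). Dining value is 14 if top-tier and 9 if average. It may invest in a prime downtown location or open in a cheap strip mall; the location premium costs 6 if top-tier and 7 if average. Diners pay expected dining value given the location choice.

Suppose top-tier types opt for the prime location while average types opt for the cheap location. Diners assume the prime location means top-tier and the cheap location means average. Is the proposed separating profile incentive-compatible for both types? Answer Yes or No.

No

Under these beliefs, the prime location earns price premium 14 and the cheap location earns price premium 9.
top-tier: the prime location nets 14 − 6 = 8; the cheap location nets 9. top-tier would deviate to the cheap location.
average: the prime location nets 14 − 7 = 7; the cheap location nets 9. average prefers the cheap location.
top-tier has a profitable deviation, so the profile is not an equilibrium.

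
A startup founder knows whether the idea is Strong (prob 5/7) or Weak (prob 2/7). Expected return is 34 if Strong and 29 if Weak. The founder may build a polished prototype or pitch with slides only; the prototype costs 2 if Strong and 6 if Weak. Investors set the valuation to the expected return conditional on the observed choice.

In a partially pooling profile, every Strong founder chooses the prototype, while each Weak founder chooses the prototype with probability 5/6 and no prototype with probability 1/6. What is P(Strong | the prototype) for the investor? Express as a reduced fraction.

P(the prototype) = (5/7)·1 + (2/7)·(5/6) = 20/21.
By Bayes' rule, P(Strong | the prototype) = (5/7) / (20/21) = 3/4.

3/4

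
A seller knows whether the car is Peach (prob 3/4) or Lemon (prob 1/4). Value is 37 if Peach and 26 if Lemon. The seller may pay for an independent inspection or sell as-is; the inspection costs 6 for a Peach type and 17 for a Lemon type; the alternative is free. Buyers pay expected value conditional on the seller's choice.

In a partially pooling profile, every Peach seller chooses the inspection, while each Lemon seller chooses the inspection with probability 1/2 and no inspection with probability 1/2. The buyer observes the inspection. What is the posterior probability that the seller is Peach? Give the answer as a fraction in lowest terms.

6/7

P(the inspection) = (3/4)·1 + (1/4)·(1/2) = 7/8.
By Bayes' rule, P(Peach | the inspection) = (3/4) / (7/8) = 6/7.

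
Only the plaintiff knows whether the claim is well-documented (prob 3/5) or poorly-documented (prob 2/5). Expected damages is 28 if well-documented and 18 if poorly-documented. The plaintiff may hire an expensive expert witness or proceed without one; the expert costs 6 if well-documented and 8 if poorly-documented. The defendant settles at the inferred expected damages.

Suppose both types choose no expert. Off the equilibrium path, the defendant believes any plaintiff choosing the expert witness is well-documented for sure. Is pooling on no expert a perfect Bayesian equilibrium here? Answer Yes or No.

Yes

On path, the defendant holds the prior and pays 3/5·28 + 2/5·18 = 24. Off path (the expert witness), believing well-documented, it pays 28.
well-documented: no expert nets 24; the expert witness nets 28 − 6 = 22. well-documented stays.
poorly-documented: no expert nets 24; the expert witness nets 28 − 8 = 20. poorly-documented stays.
No type deviates, so pooling is sustained.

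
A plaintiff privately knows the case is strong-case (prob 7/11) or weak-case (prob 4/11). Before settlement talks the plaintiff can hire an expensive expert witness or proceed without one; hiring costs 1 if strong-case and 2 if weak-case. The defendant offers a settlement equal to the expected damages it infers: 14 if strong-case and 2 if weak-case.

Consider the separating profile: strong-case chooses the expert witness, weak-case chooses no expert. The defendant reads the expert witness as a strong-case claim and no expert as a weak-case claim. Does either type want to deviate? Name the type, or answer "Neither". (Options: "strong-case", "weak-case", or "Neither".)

The expert witness pays 14; no expert pays 2.
strong-case: assigned the expert witness, nets 14 − 1 = 13; deviating to no expert nets 2.
weak-case: assigned no expert, nets 2; deviating to the expert witness nets 14 − 2 = 12.
The weak-case type gains 10 by deviating.

weak-case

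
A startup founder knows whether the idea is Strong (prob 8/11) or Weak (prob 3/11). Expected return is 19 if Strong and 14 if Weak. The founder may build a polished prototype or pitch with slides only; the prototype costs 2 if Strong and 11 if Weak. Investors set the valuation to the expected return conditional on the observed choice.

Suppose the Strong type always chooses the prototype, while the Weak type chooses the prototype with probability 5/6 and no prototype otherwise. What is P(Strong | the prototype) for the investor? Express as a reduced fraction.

P(the prototype) = (8/11)·1 + (3/11)·(5/6) = 21/22.
By Bayes' rule, P(Strong | the prototype) = (8/11) / (21/22) = 16/21.

16/21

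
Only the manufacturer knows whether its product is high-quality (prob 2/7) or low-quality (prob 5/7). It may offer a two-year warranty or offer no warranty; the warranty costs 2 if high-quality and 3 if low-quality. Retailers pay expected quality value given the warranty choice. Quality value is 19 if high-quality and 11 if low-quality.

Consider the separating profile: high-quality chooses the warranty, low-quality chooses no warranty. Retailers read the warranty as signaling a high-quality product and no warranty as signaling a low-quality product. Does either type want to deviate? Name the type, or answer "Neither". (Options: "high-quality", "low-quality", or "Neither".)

The warranty pays 19; no warranty pays 11.
high-quality: assigned the warranty, nets 19 − 2 = 17; deviating to no warranty nets 11.
low-quality: assigned no warranty, nets 11; deviating to the warranty nets 19 − 3 = 16.
The low-quality type gains 5 by deviating.

low-quality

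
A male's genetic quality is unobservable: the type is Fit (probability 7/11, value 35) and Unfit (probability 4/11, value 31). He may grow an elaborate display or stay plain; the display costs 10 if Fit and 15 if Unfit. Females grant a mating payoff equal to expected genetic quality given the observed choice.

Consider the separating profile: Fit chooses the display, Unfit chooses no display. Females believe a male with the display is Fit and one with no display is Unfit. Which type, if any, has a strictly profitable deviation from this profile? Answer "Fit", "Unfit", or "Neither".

The display pays 35; no display pays 31.
Fit: assigned the display, nets 35 − 10 = 25; deviating to no display nets 31.
Unfit: assigned no display, nets 31; deviating to the display nets 35 − 15 = 20.
The Fit type gains 6 by deviating.

Fit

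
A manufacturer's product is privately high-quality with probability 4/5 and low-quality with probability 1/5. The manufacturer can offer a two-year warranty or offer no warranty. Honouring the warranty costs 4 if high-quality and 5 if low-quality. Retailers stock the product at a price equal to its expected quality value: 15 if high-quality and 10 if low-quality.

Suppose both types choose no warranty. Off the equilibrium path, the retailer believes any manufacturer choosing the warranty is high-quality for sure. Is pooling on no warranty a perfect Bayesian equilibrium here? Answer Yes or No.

On path, the retailer holds the prior and pays 4/5·15 + 1/5·10 = 14. Off path (the warranty), believing high-quality, it pays 15.
high-quality: no warranty nets 14; the warranty nets 15 − 4 = 11. high-quality stays.
low-quality: no warranty nets 14; the warranty nets 15 − 5 = 10. low-quality stays.
No type deviates, so pooling is sustained.

Yes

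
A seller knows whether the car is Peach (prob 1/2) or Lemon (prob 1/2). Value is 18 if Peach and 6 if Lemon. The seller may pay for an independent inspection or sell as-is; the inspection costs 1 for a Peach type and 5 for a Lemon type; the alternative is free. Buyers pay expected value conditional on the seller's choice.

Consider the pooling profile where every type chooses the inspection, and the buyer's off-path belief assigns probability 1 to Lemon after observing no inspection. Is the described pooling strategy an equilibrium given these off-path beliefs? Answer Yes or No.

Yes

On path, the buyer holds the prior and pays 1/2·18 + 1/2·6 = 12. Off path (no inspection), believing Lemon, it pays 6.
Peach: the inspection nets 12 − 1 = 11; no inspection nets 6. Peach stays.
Lemon: the inspection nets 12 − 5 = 7; no inspection nets 6. Lemon stays.
No type deviates, so pooling is sustained.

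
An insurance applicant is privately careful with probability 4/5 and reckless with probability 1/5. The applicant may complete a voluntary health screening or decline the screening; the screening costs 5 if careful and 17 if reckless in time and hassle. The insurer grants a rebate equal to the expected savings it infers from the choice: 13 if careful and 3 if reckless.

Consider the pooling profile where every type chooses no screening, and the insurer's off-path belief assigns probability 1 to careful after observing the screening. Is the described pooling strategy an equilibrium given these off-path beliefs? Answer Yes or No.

Yes

On path, the insurer holds the prior and pays 4/5·13 + 1/5·3 = 11. Off path (the screening), believing careful, it pays 13.
careful: no screening nets 11; the screening nets 13 − 5 = 8. careful stays.
reckless: no screening nets 11; the screening nets 13 − 17 = -4. reckless stays.
No type deviates, so pooling is sustained.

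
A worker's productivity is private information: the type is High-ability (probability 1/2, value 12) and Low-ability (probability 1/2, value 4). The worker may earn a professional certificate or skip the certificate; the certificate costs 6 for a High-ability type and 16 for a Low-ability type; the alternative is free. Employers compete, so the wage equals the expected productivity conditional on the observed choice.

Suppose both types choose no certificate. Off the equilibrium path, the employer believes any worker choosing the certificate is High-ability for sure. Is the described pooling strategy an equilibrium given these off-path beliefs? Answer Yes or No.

Yes

On path, the employer holds the prior and pays 1/2·12 + 1/2·4 = 8. Off path (the certificate), believing High-ability, it pays 12.
High-ability: no certificate nets 8; the certificate nets 12 − 6 = 6. High-ability stays.
Low-ability: no certificate nets 8; the certificate nets 12 − 16 = -4. Low-ability stays.
No type deviates, so pooling is sustained.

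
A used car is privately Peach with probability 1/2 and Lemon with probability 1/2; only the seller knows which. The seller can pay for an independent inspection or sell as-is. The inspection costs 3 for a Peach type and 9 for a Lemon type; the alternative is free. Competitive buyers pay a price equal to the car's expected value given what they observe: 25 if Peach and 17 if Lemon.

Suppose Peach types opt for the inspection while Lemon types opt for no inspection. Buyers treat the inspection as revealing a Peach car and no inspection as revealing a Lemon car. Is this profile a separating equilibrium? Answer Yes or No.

Under these beliefs, the inspection earns price 25 and no inspection earns price 17.
Peach: the inspection nets 25 − 3 = 22; no inspection nets 17. Peach prefers the inspection.
Lemon: the inspection nets 25 − 9 = 16; no inspection nets 17. Lemon prefers no inspection.
Neither type deviates, so the separating profile is an equilibrium.

Yes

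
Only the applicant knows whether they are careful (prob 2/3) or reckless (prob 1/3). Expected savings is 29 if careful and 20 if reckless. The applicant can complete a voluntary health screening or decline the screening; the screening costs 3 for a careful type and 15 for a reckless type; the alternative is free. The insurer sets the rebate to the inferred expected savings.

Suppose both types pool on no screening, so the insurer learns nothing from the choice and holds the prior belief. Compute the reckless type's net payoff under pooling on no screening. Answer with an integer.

Pooled rebate = 2/3·29 + 1/3·20 = 26.
reckless pays no cost for no screening, so net payoff = 26.

26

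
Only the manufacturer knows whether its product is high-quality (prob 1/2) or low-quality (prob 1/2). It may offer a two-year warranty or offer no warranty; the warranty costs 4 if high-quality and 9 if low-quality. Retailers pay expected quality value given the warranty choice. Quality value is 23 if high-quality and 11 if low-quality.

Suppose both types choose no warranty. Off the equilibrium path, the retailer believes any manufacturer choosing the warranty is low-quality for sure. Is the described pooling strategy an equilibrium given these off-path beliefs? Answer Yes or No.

Yes

On path, the retailer holds the prior and pays 1/2·23 + 1/2·11 = 17. Off path (the warranty), believing low-quality, it pays 11.
high-quality: no warranty nets 17; the warranty nets 11 − 4 = 7. high-quality stays.
low-quality: no warranty nets 17; the warranty nets 11 − 9 = 2. low-quality stays.
No type deviates, so pooling is sustained.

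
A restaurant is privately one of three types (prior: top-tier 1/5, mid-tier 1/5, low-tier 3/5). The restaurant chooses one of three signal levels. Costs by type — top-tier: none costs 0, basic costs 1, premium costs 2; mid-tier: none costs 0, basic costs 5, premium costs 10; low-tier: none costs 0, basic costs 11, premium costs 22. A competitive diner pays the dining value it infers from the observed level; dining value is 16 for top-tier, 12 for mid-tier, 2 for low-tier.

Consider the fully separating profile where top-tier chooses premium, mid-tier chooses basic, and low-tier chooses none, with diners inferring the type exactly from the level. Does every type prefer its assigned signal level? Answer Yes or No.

Yes

Separating price premiums: premium → 16, basic → 12, none → 2.
top-tier (assigned premium): none: 2 − 0 = 2; basic: 12 − 1 = 11; premium: 16 − 2 = 14. top-tier stays.
mid-tier (assigned basic): none: 2 − 0 = 2; basic: 12 − 5 = 7; premium: 16 − 10 = 6. mid-tier stays.
low-tier (assigned none): none: 2 − 0 = 2; basic: 12 − 11 = 1; premium: 16 − 22 = -6. low-tier stays.
Every type prefers its assigned level; separation holds.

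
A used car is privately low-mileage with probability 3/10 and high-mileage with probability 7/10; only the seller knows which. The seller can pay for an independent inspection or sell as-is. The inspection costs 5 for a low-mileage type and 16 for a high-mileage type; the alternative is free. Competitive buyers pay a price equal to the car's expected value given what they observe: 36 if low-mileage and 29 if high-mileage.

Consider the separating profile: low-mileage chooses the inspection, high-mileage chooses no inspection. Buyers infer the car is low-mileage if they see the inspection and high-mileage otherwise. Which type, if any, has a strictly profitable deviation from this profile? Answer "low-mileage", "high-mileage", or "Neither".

Neither

The inspection pays 36; no inspection pays 29.
low-mileage: assigned the inspection, nets 36 − 5 = 31; deviating to no inspection nets 29.
high-mileage: assigned no inspection, nets 29; deviating to the inspection nets 36 − 16 = 20.
Both types strictly prefer their assigned action; no profitable deviation.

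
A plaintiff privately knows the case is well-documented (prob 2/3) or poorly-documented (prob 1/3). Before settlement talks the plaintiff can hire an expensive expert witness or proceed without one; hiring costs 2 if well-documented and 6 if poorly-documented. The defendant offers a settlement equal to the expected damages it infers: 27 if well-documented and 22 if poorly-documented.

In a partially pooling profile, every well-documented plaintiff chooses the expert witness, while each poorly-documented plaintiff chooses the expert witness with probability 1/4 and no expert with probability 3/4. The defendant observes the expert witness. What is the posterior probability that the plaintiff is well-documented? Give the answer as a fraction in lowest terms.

8/9

P(the expert witness) = (2/3)·1 + (1/3)·(1/4) = 3/4.
By Bayes' rule, P(well-documented | the expert witness) = (2/3) / (3/4) = 8/9.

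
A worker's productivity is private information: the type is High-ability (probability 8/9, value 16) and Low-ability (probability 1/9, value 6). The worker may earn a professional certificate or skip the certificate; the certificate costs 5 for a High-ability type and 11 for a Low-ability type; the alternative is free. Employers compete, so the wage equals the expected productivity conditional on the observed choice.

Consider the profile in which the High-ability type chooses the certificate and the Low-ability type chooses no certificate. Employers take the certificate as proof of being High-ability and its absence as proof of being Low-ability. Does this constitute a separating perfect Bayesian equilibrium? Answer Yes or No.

Under these beliefs, the certificate earns wage 16 and no certificate earns wage 6.
High-ability: the certificate nets 16 − 5 = 11; no certificate nets 6. High-ability prefers the certificate.
Low-ability: the certificate nets 16 − 11 = 5; no certificate nets 6. Low-ability prefers no certificate.
Neither type deviates, so the separating profile is an equilibrium.

Yes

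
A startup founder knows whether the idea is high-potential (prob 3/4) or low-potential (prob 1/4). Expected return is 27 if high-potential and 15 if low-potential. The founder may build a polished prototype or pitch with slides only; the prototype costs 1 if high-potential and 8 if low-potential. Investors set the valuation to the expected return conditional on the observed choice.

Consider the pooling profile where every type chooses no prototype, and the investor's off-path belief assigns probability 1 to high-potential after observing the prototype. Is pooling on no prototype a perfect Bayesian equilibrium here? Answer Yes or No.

On path, the investor holds the prior and pays 3/4·27 + 1/4·15 = 24. Off path (the prototype), believing high-potential, it pays 27.
high-potential: no prototype nets 24; the prototype nets 27 − 1 = 26. high-potential would deviate.
low-potential: no prototype nets 24; the prototype nets 27 − 8 = 19. low-potential stays.
A type deviates, so pooling fails.

No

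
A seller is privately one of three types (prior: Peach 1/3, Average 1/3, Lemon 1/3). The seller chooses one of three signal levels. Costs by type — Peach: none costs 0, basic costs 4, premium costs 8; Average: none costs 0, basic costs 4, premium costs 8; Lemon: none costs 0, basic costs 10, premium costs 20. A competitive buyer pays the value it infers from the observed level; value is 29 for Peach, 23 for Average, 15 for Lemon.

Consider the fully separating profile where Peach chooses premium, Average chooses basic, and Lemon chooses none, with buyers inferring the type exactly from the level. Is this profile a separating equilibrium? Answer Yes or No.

No

Separating prices: premium → 29, basic → 23, none → 15.
Peach (assigned premium): none: 15 − 0 = 15; basic: 23 − 4 = 19; premium: 29 − 8 = 21. Peach stays.
Average (assigned basic): none: 15 − 0 = 15; basic: 23 − 4 = 19; premium: 29 − 8 = 21. Average prefers premium.
Lemon (assigned none): none: 15 − 0 = 15; basic: 23 − 10 = 13; premium: 29 − 20 = 9. Lemon stays.
At least one type deviates; the separating profile fails.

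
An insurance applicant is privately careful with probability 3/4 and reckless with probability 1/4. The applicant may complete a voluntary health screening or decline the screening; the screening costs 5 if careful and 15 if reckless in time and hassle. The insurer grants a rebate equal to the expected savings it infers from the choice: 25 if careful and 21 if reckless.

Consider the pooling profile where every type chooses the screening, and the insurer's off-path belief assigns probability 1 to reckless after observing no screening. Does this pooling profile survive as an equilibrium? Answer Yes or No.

No

On path, the insurer holds the prior and pays 3/4·25 + 1/4·21 = 24. Off path (no screening), believing reckless, it pays 21.
careful: the screening nets 24 − 5 = 19; no screening nets 21. careful would deviate.
reckless: the screening nets 24 − 15 = 9; no screening nets 21. reckless would deviate.
A type deviates, so pooling fails.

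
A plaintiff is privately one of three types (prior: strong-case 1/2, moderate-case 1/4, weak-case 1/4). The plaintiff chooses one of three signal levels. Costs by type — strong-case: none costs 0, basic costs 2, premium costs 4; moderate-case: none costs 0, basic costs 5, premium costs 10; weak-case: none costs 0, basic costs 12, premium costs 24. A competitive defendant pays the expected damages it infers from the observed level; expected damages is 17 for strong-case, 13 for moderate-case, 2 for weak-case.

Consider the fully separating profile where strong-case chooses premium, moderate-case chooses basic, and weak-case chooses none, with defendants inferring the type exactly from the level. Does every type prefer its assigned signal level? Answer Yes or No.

Yes

Separating settlements: premium → 17, basic → 13, none → 2.
strong-case (assigned premium): none: 2 − 0 = 2; basic: 13 − 2 = 11; premium: 17 − 4 = 13. strong-case stays.
moderate-case (assigned basic): none: 2 − 0 = 2; basic: 13 − 5 = 8; premium: 17 − 10 = 7. moderate-case stays.
weak-case (assigned none): none: 2 − 0 = 2; basic: 13 − 12 = 1; premium: 17 − 24 = -7. weak-case stays.
Every type prefers its assigned level; separation holds.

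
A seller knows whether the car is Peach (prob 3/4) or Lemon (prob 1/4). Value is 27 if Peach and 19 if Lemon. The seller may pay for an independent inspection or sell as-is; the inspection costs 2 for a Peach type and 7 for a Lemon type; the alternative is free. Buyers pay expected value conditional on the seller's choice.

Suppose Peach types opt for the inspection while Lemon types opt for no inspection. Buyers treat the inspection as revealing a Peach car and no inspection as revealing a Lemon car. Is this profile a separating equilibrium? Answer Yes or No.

Under these beliefs, the inspection earns price 27 and no inspection earns price 19.
Peach: the inspection nets 27 − 2 = 25; no inspection nets 19. Peach prefers the inspection.
Lemon: the inspection nets 27 − 7 = 20; no inspection nets 19. Lemon would deviate to the inspection.
Lemon has a profitable deviation, so the profile is not an equilibrium.

No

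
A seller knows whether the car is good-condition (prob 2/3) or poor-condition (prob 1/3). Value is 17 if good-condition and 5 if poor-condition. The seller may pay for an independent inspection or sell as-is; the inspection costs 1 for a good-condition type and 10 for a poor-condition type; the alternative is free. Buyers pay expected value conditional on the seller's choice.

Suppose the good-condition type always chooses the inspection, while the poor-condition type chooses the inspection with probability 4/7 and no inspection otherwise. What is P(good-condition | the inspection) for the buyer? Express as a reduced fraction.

P(the inspection) = (2/3)·1 + (1/3)·(4/7) = 6/7.
By Bayes' rule, P(good-condition | the inspection) = (2/3) / (6/7) = 7/9.

7/9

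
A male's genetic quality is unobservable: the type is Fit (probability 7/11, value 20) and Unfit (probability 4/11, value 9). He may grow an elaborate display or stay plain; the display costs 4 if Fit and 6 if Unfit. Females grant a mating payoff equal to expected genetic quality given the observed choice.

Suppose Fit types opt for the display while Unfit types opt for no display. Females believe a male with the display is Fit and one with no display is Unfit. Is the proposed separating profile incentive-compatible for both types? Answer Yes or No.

Under these beliefs, the display earns mating payoff 20 and no display earns mating payoff 9.
Fit: the display nets 20 − 4 = 16; no display nets 9. Fit prefers the display.
Unfit: the display nets 20 − 6 = 14; no display nets 9. Unfit would deviate to the display.
Unfit has a profitable deviation, so the profile is not an equilibrium.

No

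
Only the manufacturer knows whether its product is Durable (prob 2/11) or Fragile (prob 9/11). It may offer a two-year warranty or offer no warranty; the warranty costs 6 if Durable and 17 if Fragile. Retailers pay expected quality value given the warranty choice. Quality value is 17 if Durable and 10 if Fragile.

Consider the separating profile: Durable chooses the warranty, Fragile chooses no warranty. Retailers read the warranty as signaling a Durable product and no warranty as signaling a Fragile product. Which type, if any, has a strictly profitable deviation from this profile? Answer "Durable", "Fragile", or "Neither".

Neither

The warranty pays 17; no warranty pays 10.
Durable: assigned the warranty, nets 17 − 6 = 11; deviating to no warranty nets 10.
Fragile: assigned no warranty, nets 10; deviating to the warranty nets 17 − 17 = 0.
Both types strictly prefer their assigned action; no profitable deviation.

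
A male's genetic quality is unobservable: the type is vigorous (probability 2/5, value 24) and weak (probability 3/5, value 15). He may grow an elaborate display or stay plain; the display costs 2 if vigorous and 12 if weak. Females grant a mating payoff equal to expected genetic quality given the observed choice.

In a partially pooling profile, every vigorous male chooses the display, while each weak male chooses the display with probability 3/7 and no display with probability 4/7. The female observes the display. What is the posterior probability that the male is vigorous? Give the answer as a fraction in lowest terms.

14/23

P(the display) = (2/5)·1 + (3/5)·(3/7) = 23/35.
By Bayes' rule, P(vigorous | the display) = (2/5) / (23/35) = 14/23.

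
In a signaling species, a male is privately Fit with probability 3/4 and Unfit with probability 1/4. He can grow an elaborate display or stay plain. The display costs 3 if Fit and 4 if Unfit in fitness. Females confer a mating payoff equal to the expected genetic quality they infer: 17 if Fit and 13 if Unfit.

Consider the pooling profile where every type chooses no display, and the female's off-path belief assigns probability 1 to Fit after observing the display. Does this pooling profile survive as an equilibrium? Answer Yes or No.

On path, the female holds the prior and pays 3/4·17 + 1/4·13 = 16. Off path (the display), believing Fit, it pays 17.
Fit: no display nets 16; the display nets 17 − 3 = 14. Fit stays.
Unfit: no display nets 16; the display nets 17 − 4 = 13. Unfit stays.
No type deviates, so pooling is sustained.

Yes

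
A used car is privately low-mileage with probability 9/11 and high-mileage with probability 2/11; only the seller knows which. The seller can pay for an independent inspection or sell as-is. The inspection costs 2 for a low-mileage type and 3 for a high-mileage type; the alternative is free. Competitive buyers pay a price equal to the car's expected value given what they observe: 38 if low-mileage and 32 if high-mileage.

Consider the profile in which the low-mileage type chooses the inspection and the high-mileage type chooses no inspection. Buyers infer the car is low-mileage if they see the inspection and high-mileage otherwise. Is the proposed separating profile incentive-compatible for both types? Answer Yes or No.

Under these beliefs, the inspection earns price 38 and no inspection earns price 32.
low-mileage: the inspection nets 38 − 2 = 36; no inspection nets 32. low-mileage prefers the inspection.
high-mileage: the inspection nets 38 − 3 = 35; no inspection nets 32. high-mileage would deviate to the inspection.
high-mileage has a profitable deviation, so the profile is not an equilibrium.

No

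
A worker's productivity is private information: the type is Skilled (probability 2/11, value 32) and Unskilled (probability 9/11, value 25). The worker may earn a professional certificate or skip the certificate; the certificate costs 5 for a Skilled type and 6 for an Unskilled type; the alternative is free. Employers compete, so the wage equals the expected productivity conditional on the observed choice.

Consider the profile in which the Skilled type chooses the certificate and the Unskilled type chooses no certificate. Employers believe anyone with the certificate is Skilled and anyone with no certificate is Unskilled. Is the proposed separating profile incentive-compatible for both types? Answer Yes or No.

No

Under these beliefs, the certificate earns wage 32 and no certificate earns wage 25.
Skilled: the certificate nets 32 − 5 = 27; no certificate nets 25. Skilled prefers the certificate.
Unskilled: the certificate nets 32 − 6 = 26; no certificate nets 25. Unskilled would deviate to the certificate.
Unskilled has a profitable deviation, so the profile is not an equilibrium.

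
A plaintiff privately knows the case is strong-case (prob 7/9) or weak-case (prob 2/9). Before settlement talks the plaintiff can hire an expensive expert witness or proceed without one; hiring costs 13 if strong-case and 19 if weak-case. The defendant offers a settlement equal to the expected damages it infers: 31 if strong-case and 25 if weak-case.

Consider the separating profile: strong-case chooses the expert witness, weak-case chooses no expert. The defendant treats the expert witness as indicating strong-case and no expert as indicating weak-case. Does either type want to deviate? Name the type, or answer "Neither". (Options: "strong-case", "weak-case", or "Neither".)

The expert witness pays 31; no expert pays 25.
strong-case: assigned the expert witness, nets 31 − 13 = 18; deviating to no expert nets 25.
weak-case: assigned no expert, nets 25; deviating to the expert witness nets 31 − 19 = 12.
The strong-case type gains 7 by deviating.

strong-case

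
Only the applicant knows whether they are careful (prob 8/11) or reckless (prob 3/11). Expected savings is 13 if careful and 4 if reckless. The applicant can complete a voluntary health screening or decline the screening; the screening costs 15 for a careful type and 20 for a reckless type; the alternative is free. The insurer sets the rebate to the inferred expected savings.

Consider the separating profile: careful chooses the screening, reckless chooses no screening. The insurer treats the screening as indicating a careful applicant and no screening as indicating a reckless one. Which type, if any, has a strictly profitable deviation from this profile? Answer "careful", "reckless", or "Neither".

careful

The screening pays 13; no screening pays 4.
careful: assigned the screening, nets 13 − 15 = -2; deviating to no screening nets 4.
reckless: assigned no screening, nets 4; deviating to the screening nets 13 − 20 = -7.
The careful type gains 6 by deviating.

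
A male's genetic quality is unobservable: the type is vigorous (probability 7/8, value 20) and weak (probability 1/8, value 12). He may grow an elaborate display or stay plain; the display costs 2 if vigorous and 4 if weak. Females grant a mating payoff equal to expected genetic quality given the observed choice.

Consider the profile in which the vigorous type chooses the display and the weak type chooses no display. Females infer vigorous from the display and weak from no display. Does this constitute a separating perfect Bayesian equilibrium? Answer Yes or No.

Under these beliefs, the display earns mating payoff 20 and no display earns mating payoff 12.
vigorous: the display nets 20 − 2 = 18; no display nets 12. vigorous prefers the display.
weak: the display nets 20 − 4 = 16; no display nets 12. weak would deviate to the display.
weak has a profitable deviation, so the profile is not an equilibrium.

No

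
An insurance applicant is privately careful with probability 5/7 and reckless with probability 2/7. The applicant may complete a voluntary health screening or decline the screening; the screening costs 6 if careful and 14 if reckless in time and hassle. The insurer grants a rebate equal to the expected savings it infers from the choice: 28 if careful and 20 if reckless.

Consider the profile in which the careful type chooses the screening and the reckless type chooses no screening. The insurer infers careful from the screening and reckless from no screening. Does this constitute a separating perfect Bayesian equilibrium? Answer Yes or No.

Under these beliefs, the screening earns rebate 28 and no screening earns rebate 20.
careful: the screening nets 28 − 6 = 22; no screening nets 20. careful prefers the screening.
reckless: the screening nets 28 − 14 = 14; no screening nets 20. reckless prefers no screening.
Neither type deviates, so the separating profile is an equilibrium.

Yes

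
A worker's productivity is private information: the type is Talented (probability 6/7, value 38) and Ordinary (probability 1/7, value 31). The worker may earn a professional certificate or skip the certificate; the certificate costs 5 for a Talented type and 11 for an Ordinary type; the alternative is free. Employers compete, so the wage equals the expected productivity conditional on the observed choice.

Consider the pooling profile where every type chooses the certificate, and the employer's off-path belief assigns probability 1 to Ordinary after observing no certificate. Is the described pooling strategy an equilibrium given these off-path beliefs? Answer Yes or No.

On path, the employer holds the prior and pays 6/7·38 + 1/7·31 = 37. Off path (no certificate), believing Ordinary, it pays 31.
Talented: the certificate nets 37 − 5 = 32; no certificate nets 31. Talented stays.
Ordinary: the certificate nets 37 − 11 = 26; no certificate nets 31. Ordinary would deviate.
A type deviates, so pooling fails.

No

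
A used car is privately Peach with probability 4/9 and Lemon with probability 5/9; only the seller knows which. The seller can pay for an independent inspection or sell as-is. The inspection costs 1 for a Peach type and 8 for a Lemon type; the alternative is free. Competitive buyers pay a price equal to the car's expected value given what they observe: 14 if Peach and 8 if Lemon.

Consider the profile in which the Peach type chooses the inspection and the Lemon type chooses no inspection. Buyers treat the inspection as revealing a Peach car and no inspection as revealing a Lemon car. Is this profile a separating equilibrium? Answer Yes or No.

Yes

Under these beliefs, the inspection earns price 14 and no inspection earns price 8.
Peach: the inspection nets 14 − 1 = 13; no inspection nets 8. Peach prefers the inspection.
Lemon: the inspection nets 14 − 8 = 6; no inspection nets 8. Lemon prefers no inspection.
Neither type deviates, so the separating profile is an equilibrium.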